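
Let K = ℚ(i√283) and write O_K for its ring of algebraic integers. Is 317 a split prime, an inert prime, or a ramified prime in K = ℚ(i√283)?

split — (317) = 𝔭₁𝔭₂ with 𝔭₁ ≠ 𝔭₂

d = -283 ≡ 1 (mod 4), so O_K = ℤ[(1+√-283)/2] and disc(K) = d = -283.
disc(K) = -283 is not divisible by 317; 317 is unramified.
(-283/317) = 34^158 mod 317 = 1, giving Legendre symbol 1.
d is a quadratic residue mod p, hence 317 splits in O_K.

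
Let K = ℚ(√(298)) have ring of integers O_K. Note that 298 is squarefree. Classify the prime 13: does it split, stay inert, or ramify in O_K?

p splits

298 mod 4 = 2, hence disc K = 4·298 = 1192 and O_K = ℤ[√298].
disc(K) = 1192 is not divisible by 13; 13 is unramified.
Compute (298/13) via Euler: 12^((13-1)/2) mod 13 = 1, so (298/13) = 1.
d is a quadratic residue mod p, hence 13 splits in O_K.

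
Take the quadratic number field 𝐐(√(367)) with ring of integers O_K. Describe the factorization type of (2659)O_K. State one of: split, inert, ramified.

367 mod 4 = 3, hence disc K = 4·367 = 1468 and O_K = ℤ[√367].
disc(K) = 1468 is not divisible by 2659; 2659 is unramified.
Compute (367/2659) via Euler: 367^((2659-1)/2) mod 2659 = 1, so (367/2659) = 1.
d is a quadratic residue mod p, hence 2659 splits in O_K.

split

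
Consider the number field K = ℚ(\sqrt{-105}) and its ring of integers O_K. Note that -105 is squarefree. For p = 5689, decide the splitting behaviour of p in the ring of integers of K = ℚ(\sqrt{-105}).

inert — (5689) stays prime in O_K

Since -105 ≢ 1 mod 4, the ring of integers is ℤ[√-105] with discriminant 4·(-105) = -420.
Since gcd(5689, -420) = 1 the prime 5689 does not ramify.
Euler's criterion: (-105)^2844 mod 5689 = 5688. Thus (-105|5689) = -1.
d is a non-residue mod p, hence 5689 remains inert in O_K.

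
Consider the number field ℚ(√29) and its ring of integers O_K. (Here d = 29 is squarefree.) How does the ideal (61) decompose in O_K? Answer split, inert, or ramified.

29 mod 4 = 1, hence disc K = 29 and O_K = ℤ[(1+√29)/2].
Since gcd(61, 29) = 1 the prime 61 does not ramify.
(29/61) = 29^30 mod 61 = 60, giving Legendre symbol -1.
Legendre symbol -1 ⇒ 61 is inert.

61 remains inert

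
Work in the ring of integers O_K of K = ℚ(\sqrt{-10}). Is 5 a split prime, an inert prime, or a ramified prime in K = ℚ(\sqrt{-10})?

ramified

d = -10 ≡ 2 (mod 4), so O_K = ℤ[√-10] and disc(K) = 4d = -40.
5 divides disc(K) = -40, so 5 ramifies.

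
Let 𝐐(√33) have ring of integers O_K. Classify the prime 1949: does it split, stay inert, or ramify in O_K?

Since 33 ≡ 1 mod 4, the ring of integers is ℤ[(1+√33)/2] with discriminant 33.
Since gcd(1949, 33) = 1 the prime 1949 does not ramify.
(33/1949) = 33^974 mod 1949 = 1, giving Legendre symbol 1.
(33/1949) = 1, so 1949 splits.

p splits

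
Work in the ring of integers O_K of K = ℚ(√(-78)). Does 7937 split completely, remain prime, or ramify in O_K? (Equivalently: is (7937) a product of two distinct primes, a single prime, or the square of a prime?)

-78 mod 4 = 2, hence disc K = 4·(-78) = -312 and O_K = ℤ[√-78].
disc(K) = -312 is not divisible by 7937; 7937 is unramified.
Compute (-78/7937) via Euler: 7859^((7937-1)/2) mod 7937 = 1, so (-78/7937) = 1.
d is a quadratic residue mod p, hence 7937 splits in O_K.

7937 splits in O_K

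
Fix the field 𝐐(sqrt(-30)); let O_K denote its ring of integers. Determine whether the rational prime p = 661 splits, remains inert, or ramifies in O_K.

inert

Since -30 ≢ 1 mod 4, the ring of integers is ℤ[√-30] with discriminant 4·(-30) = -120.
Since gcd(661, -120) = 1 the prime 661 does not ramify.
Legendre symbol by Euler's criterion: (-30/661) ≡ (-30)^330 ≡ 660 (mod 661), i.e. (-30/661) = -1.
(-30/661) = -1, so 661 is inert.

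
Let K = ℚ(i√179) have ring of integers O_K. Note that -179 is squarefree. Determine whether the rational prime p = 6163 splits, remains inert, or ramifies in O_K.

-179 mod 4 = 1, hence disc K = -179 and O_K = ℤ[(1+√-179)/2].
disc(K) = -179 is not divisible by 6163; 6163 is unramified.
Legendre symbol by Euler's criterion: (-179/6163) ≡ (-179)^3081 ≡ 1 (mod 6163), i.e. (-179/6163) = 1.
(-179/6163) = 1, so 6163 splits.

splits completely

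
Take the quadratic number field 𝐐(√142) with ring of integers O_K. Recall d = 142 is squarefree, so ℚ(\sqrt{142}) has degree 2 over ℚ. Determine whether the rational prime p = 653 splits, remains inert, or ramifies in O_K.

split — (653) = 𝔭₁𝔭₂ with 𝔭₁ ≠ 𝔭₂

d = 142 ≡ 2 (mod 4), so O_K = ℤ[√142] and disc(K) = 4d = 568.
Since gcd(653, 568) = 1 the prime 653 does not ramify.
Euler's criterion: 142^326 mod 653 = 1. Thus (142|653) = 1.
d is a quadratic residue mod p, hence 653 splits in O_K.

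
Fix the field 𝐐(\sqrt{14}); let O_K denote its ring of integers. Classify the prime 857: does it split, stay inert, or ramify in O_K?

14 mod 4 = 2, hence disc K = 4·14 = 56 and O_K = ℤ[√14].
disc(K) = 56 is not divisible by 857; 857 is unramified.
Euler's criterion: 14^428 mod 857 = 856. Thus (14|857) = -1.
Legendre symbol -1 ⇒ 857 is inert.

remains prime (inert)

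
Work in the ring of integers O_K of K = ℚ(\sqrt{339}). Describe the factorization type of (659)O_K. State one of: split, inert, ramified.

339 mod 4 = 3, hence disc K = 4·339 = 1356 and O_K = ℤ[√339].
disc(K) = 1356 is not divisible by 659; 659 is unramified.
Legendre symbol by Euler's criterion: (339/659) ≡ 339^329 ≡ 658 (mod 659), i.e. (339/659) = -1.
Legendre symbol -1 ⇒ 659 is inert.

remains prime (inert)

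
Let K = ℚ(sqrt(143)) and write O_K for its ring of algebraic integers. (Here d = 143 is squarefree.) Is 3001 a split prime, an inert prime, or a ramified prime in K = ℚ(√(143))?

inert

143 mod 4 = 3, hence disc K = 4·143 = 572 and O_K = ℤ[√143].
disc(K) = 572 is not divisible by 3001; 3001 is unramified.
Legendre symbol by Euler's criterion: (143/3001) ≡ 143^1500 ≡ 3000 (mod 3001), i.e. (143/3001) = -1.
(143/3001) = -1, so 3001 is inert.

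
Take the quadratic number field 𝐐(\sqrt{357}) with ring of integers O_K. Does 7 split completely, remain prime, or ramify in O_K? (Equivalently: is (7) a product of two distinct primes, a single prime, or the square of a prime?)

ramified — (7) = 𝔭²

Since 357 ≡ 1 mod 4, the ring of integers is ℤ[(1+√357)/2] with discriminant 357.
disc(K) = 357 = 7·51, so p = 7 is ramified.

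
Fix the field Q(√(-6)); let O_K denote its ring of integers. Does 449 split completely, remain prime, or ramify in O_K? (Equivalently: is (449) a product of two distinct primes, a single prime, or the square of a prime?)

Since -6 ≢ 1 mod 4, the ring of integers is ℤ[√-6] with discriminant 4·(-6) = -24.
449 ∤ -24, so 449 is unramified.
Euler's criterion: (-6)^224 mod 449 = 448. Thus (-6|449) = -1.
(-6/449) = -1, so 449 is inert.

449 remains inert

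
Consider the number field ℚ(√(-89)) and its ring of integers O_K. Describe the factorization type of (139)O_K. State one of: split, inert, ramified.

inert

d = -89 ≡ 3 (mod 4), so O_K = ℤ[√-89] and disc(K) = 4d = -356.
139 ∤ -356, so 139 is unramified.
Euler's criterion: (-89)^69 mod 139 = 138. Thus (-89|139) = -1.
(-89/139) = -1, so 139 is inert.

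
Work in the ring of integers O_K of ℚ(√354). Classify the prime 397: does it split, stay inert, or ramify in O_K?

d = 354 ≡ 2 (mod 4), so O_K = ℤ[√354] and disc(K) = 4d = 1416.
Since gcd(397, 1416) = 1 the prime 397 does not ramify.
Legendre symbol by Euler's criterion: (354/397) ≡ 354^198 ≡ 1 (mod 397), i.e. (354/397) = 1.
Legendre symbol 1 ⇒ 397 is split.

p splits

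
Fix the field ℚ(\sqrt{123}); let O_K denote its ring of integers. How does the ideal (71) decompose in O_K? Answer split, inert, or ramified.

remains prime (inert)

d = 123 ≡ 3 (mod 4), so O_K = ℤ[√123] and disc(K) = 4d = 492.
disc(K) = 492 is not divisible by 71; 71 is unramified.
Legendre symbol by Euler's criterion: (123/71) ≡ 123^35 ≡ 70 (mod 71), i.e. (123/71) = -1.
d is a non-residue mod p, hence 71 remains inert in O_K.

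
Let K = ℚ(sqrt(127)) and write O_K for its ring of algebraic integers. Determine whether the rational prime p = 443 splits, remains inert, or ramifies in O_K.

p is inert

d = 127 ≡ 3 (mod 4), so O_K = ℤ[√127] and disc(K) = 4d = 508.
disc(K) = 508 is not divisible by 443; 443 is unramified.
Euler's criterion: 127^221 mod 443 = 442. Thus (127|443) = -1.
(127/443) = -1, so 443 is inert.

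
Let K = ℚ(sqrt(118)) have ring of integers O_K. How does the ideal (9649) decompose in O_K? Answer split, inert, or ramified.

Since 118 ≢ 1 mod 4, the ring of integers is ℤ[√118] with discriminant 4·118 = 472.
Since gcd(9649, 472) = 1 the prime 9649 does not ramify.
Compute (118/9649) via Euler: 118^((9649-1)/2) mod 9649 = 9648, so (118/9649) = -1.
(118/9649) = -1, so 9649 is inert.

remains prime (inert)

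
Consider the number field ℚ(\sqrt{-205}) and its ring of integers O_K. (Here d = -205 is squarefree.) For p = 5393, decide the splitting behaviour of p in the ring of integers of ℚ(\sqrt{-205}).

splits completely

Since -205 ≢ 1 mod 4, the ring of integers is ℤ[√-205] with discriminant 4·(-205) = -820.
5393 ∤ -820, so 5393 is unramified.
(-205/5393) = 5188^2696 mod 5393 = 1, giving Legendre symbol 1.
d is a quadratic residue mod p, hence 5393 splits in O_K.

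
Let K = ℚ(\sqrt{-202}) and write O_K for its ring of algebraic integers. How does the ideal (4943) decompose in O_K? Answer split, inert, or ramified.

Since -202 ≢ 1 mod 4, the ring of integers is ℤ[√-202] with discriminant 4·(-202) = -808.
4943 ∤ -808, so 4943 is unramified.
Compute (-202/4943) via Euler: 4741^((4943-1)/2) mod 4943 = 4942, so (-202/4943) = -1.
Legendre symbol -1 ⇒ 4943 is inert.

inert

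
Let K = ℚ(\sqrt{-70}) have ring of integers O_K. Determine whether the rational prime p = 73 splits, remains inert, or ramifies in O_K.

d = -70 ≡ 2 (mod 4), so O_K = ℤ[√-70] and disc(K) = 4d = -280.
Since gcd(73, -280) = 1 the prime 73 does not ramify.
Euler's criterion: (-70)^36 mod 73 = 1. Thus (-70|73) = 1.
Legendre symbol 1 ⇒ 73 is split.

p splits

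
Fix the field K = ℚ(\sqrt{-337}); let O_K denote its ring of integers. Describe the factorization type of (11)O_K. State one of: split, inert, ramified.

split — (11) = 𝔭₁𝔭₂ with 𝔭₁ ≠ 𝔭₂

Since -337 ≢ 1 mod 4, the ring of integers is ℤ[√-337] with discriminant 4·(-337) = -1348.
11 ∤ -1348, so 11 is unramified.
(-337/11) = 4^5 mod 11 = 1, giving Legendre symbol 1.
d is a quadratic residue mod p, hence 11 splits in O_K.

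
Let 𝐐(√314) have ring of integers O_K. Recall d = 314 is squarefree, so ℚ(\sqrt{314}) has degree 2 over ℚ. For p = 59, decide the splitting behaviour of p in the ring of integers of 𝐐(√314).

59 splits in O_K

d = 314 ≡ 2 (mod 4), so O_K = ℤ[√314] and disc(K) = 4d = 1256.
59 ∤ 1256, so 59 is unramified.
Compute (314/59) via Euler: 19^((59-1)/2) mod 59 = 1, so (314/59) = 1.
d is a quadratic residue mod p, hence 59 splits in O_K.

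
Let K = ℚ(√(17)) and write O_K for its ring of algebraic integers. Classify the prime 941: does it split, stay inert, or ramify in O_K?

p is inert

d = 17 ≡ 1 (mod 4), so O_K = ℤ[(1+√17)/2] and disc(K) = d = 17.
disc(K) = 17 is not divisible by 941; 941 is unramified.
Compute (17/941) via Euler: 17^((941-1)/2) mod 941 = 940, so (17/941) = -1.
(17/941) = -1, so 941 is inert.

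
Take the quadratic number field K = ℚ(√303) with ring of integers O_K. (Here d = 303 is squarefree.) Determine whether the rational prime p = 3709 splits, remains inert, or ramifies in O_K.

d = 303 ≡ 3 (mod 4), so O_K = ℤ[√303] and disc(K) = 4d = 1212.
Since gcd(3709, 1212) = 1 the prime 3709 does not ramify.
(303/3709) = 303^1854 mod 3709 = 3708, giving Legendre symbol -1.
Legendre symbol -1 ⇒ 3709 is inert.

inert — (3709) stays prime in O_K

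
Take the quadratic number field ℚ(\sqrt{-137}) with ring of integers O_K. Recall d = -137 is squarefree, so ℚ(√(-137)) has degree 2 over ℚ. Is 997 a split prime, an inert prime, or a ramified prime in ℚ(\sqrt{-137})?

split

Since -137 ≢ 1 mod 4, the ring of integers is ℤ[√-137] with discriminant 4·(-137) = -548.
Since gcd(997, -548) = 1 the prime 997 does not ramify.
Compute (-137/997) via Euler: 860^((997-1)/2) mod 997 = 1, so (-137/997) = 1.
Legendre symbol 1 ⇒ 997 is split.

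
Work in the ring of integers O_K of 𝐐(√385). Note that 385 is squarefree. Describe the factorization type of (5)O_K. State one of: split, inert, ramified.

ramifies in O_K

Since 385 ≡ 1 mod 4, the ring of integers is ℤ[(1+√385)/2] with discriminant 385.
5 divides disc(K) = 385, so 5 ramifies.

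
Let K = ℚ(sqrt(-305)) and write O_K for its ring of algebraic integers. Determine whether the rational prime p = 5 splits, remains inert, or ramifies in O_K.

-305 mod 4 = 3, hence disc K = 4·(-305) = -1220 and O_K = ℤ[√-305].
5 divides disc(K) = -1220, so 5 ramifies.

p ramifies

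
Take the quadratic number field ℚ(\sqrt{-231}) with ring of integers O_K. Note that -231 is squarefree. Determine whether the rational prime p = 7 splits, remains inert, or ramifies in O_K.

-231 mod 4 = 1, hence disc K = -231 and O_K = ℤ[(1+√-231)/2].
Ramification test: 7 | -231. The prime 7 ramifies in K.

p ramifies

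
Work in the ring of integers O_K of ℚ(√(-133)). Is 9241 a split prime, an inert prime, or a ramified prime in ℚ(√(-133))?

9241 splits in O_K

-133 mod 4 = 3, hence disc K = 4·(-133) = -532 and O_K = ℤ[√-133].
Since gcd(9241, -532) = 1 the prime 9241 does not ramify.
Compute (-133/9241) via Euler: 9108^((9241-1)/2) mod 9241 = 1, so (-133/9241) = 1.
(-133/9241) = 1, so 9241 splits.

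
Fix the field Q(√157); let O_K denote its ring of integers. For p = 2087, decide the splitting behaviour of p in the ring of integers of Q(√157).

p splits

Since 157 ≡ 1 mod 4, the ring of integers is ℤ[(1+√157)/2] with discriminant 157.
2087 ∤ 157, so 2087 is unramified.
Euler's criterion: 157^1043 mod 2087 = 1. Thus (157|2087) = 1.
Legendre symbol 1 ⇒ 2087 is split.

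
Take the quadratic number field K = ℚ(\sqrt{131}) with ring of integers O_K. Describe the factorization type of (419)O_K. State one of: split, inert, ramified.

d = 131 ≡ 3 (mod 4), so O_K = ℤ[√131] and disc(K) = 4d = 524.
419 ∤ 524, so 419 is unramified.
Compute (131/419) via Euler: 131^((419-1)/2) mod 419 = 1, so (131/419) = 1.
d is a quadratic residue mod p, hence 419 splits in O_K.

splits completely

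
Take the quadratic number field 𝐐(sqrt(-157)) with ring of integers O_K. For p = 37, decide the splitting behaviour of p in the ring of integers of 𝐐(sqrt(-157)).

d = -157 ≡ 3 (mod 4), so O_K = ℤ[√-157] and disc(K) = 4d = -628.
37 ∤ -628, so 37 is unramified.
(-157/37) = 28^18 mod 37 = 1, giving Legendre symbol 1.
Legendre symbol 1 ⇒ 37 is split.

splits completely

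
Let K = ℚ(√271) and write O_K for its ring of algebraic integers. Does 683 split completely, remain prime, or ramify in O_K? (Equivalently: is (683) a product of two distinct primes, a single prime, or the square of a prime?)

683 remains inert

d = 271 ≡ 3 (mod 4), so O_K = ℤ[√271] and disc(K) = 4d = 1084.
Since gcd(683, 1084) = 1 the prime 683 does not ramify.
Compute (271/683) via Euler: 271^((683-1)/2) mod 683 = 682, so (271/683) = -1.
d is a non-residue mod p, hence 683 remains inert in O_K.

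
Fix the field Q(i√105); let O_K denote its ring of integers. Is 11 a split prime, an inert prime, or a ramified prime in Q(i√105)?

split

d = -105 ≡ 3 (mod 4), so O_K = ℤ[√-105] and disc(K) = 4d = -420.
disc(K) = -420 is not divisible by 11; 11 is unramified.
Compute (-105/11) via Euler: 5^((11-1)/2) mod 11 = 1, so (-105/11) = 1.
Legendre symbol 1 ⇒ 11 is split.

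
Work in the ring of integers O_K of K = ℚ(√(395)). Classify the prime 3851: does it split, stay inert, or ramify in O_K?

d = 395 ≡ 3 (mod 4), so O_K = ℤ[√395] and disc(K) = 4d = 1580.
disc(K) = 1580 is not divisible by 3851; 3851 is unramified.
Compute (395/3851) via Euler: 395^((3851-1)/2) mod 3851 = 1, so (395/3851) = 1.
Legendre symbol 1 ⇒ 3851 is split.

split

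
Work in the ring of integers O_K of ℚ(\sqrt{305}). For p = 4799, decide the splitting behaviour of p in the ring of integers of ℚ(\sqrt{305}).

d = 305 ≡ 1 (mod 4), so O_K = ℤ[(1+√305)/2] and disc(K) = d = 305.
4799 ∤ 305, so 4799 is unramified.
Legendre symbol by Euler's criterion: (305/4799) ≡ 305^2399 ≡ 1 (mod 4799), i.e. (305/4799) = 1.
(305/4799) = 1, so 4799 splits.

p splits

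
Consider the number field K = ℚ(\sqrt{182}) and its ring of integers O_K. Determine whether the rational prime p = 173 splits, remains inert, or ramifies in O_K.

d = 182 ≡ 2 (mod 4), so O_K = ℤ[√182] and disc(K) = 4d = 728.
Since gcd(173, 728) = 1 the prime 173 does not ramify.
Compute (182/173) via Euler: 9^((173-1)/2) mod 173 = 1, so (182/173) = 1.
(182/173) = 1, so 173 splits.

split — (173) = 𝔭₁𝔭₂ with 𝔭₁ ≠ 𝔭₂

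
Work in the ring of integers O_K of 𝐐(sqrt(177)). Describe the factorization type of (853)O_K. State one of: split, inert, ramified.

split

d = 177 ≡ 1 (mod 4), so O_K = ℤ[(1+√177)/2] and disc(K) = d = 177.
disc(K) = 177 is not divisible by 853; 853 is unramified.
Legendre symbol by Euler's criterion: (177/853) ≡ 177^426 ≡ 1 (mod 853), i.e. (177/853) = 1.
d is a quadratic residue mod p, hence 853 splits in O_K.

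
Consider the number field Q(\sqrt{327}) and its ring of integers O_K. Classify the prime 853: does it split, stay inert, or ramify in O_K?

d = 327 ≡ 3 (mod 4), so O_K = ℤ[√327] and disc(K) = 4d = 1308.
Since gcd(853, 1308) = 1 the prime 853 does not ramify.
Euler's criterion: 327^426 mod 853 = 852. Thus (327|853) = -1.
(327/853) = -1, so 853 is inert.

remains prime (inert)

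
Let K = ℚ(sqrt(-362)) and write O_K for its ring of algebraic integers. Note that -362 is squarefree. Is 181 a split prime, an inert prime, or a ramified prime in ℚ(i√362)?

p ramifies

-362 mod 4 = 2, hence disc K = 4·(-362) = -1448 and O_K = ℤ[√-362].
181 divides disc(K) = -1448, so 181 ramifies.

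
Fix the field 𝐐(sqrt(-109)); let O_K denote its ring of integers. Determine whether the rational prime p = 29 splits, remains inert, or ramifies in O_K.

split — (29) = 𝔭₁𝔭₂ with 𝔭₁ ≠ 𝔭₂

d = -109 ≡ 3 (mod 4), so O_K = ℤ[√-109] and disc(K) = 4d = -436.
disc(K) = -436 is not divisible by 29; 29 is unramified.
Legendre symbol by Euler's criterion: (-109/29) ≡ (-109)^14 ≡ 1 (mod 29), i.e. (-109/29) = 1.
d is a quadratic residue mod p, hence 29 splits in O_K.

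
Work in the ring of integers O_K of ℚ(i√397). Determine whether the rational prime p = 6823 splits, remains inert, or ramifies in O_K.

Since -397 ≢ 1 mod 4, the ring of integers is ℤ[√-397] with discriminant 4·(-397) = -1588.
disc(K) = -1588 is not divisible by 6823; 6823 is unramified.
Euler's criterion: (-397)^3411 mod 6823 = 1. Thus (-397|6823) = 1.
Legendre symbol 1 ⇒ 6823 is split.

splits completely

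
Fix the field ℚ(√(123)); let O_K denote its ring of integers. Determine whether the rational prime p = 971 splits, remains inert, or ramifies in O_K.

p is inert

d = 123 ≡ 3 (mod 4), so O_K = ℤ[√123] and disc(K) = 4d = 492.
971 ∤ 492, so 971 is unramified.
Compute (123/971) via Euler: 123^((971-1)/2) mod 971 = 970, so (123/971) = -1.
d is a non-residue mod p, hence 971 remains inert in O_K.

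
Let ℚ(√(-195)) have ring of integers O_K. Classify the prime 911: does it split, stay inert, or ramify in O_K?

inert

d = -195 ≡ 1 (mod 4), so O_K = ℤ[(1+√-195)/2] and disc(K) = d = -195.
911 ∤ -195, so 911 is unramified.
Compute (-195/911) via Euler: 716^((911-1)/2) mod 911 = 910, so (-195/911) = -1.
d is a non-residue mod p, hence 911 remains inert in O_K.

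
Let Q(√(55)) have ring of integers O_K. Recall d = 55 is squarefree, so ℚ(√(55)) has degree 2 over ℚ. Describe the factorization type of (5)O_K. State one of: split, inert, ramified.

d = 55 ≡ 3 (mod 4), so O_K = ℤ[√55] and disc(K) = 4d = 220.
Ramification test: 5 | 220. The prime 5 ramifies in K.

ramifies in O_K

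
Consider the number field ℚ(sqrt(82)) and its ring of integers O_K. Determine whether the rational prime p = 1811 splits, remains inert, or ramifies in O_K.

82 mod 4 = 2, hence disc K = 4·82 = 328 and O_K = ℤ[√82].
Since gcd(1811, 328) = 1 the prime 1811 does not ramify.
Euler's criterion: 82^905 mod 1811 = 1. Thus (82|1811) = 1.
Legendre symbol 1 ⇒ 1811 is split.

split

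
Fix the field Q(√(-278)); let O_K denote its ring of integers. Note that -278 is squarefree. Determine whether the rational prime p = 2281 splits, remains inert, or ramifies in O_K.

-278 mod 4 = 2, hence disc K = 4·(-278) = -1112 and O_K = ℤ[√-278].
disc(K) = -1112 is not divisible by 2281; 2281 is unramified.
Compute (-278/2281) via Euler: 2003^((2281-1)/2) mod 2281 = 1, so (-278/2281) = 1.
Legendre symbol 1 ⇒ 2281 is split.

splits completely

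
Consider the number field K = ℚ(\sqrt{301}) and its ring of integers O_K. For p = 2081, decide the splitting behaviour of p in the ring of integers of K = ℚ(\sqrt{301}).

p splits

Since 301 ≡ 1 mod 4, the ring of integers is ℤ[(1+√301)/2] with discriminant 301.
Since gcd(2081, 301) = 1 the prime 2081 does not ramify.
Compute (301/2081) via Euler: 301^((2081-1)/2) mod 2081 = 1, so (301/2081) = 1.
(301/2081) = 1, so 2081 splits.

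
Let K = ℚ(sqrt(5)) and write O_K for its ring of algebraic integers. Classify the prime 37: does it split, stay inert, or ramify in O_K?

p is inert

5 mod 4 = 1, hence disc K = 5 and O_K = ℤ[(1+√5)/2].
Since gcd(37, 5) = 1 the prime 37 does not ramify.
(5/37) = 5^18 mod 37 = 36, giving Legendre symbol -1.
Legendre symbol -1 ⇒ 37 is inert.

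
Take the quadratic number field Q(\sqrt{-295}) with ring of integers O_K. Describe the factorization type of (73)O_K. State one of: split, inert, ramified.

split

Since -295 ≡ 1 mod 4, the ring of integers is ℤ[(1+√-295)/2] with discriminant -295.
Since gcd(73, -295) = 1 the prime 73 does not ramify.
(-295/73) = 70^36 mod 73 = 1, giving Legendre symbol 1.
(-295/73) = 1, so 73 splits.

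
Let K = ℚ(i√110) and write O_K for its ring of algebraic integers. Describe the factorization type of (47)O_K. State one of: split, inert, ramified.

47 remains inert

d = -110 ≡ 2 (mod 4), so O_K = ℤ[√-110] and disc(K) = 4d = -440.
47 ∤ -440, so 47 is unramified.
Legendre symbol by Euler's criterion: (-110/47) ≡ (-110)^23 ≡ 46 (mod 47), i.e. (-110/47) = -1.
Legendre symbol -1 ⇒ 47 is inert.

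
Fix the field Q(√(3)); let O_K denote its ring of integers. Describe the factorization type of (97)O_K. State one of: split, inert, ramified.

3 mod 4 = 3, hence disc K = 4·3 = 12 and O_K = ℤ[√3].
Since gcd(97, 12) = 1 the prime 97 does not ramify.
Compute (3/97) via Euler: 3^((97-1)/2) mod 97 = 1, so (3/97) = 1.
Legendre symbol 1 ⇒ 97 is split.

97 splits in O_K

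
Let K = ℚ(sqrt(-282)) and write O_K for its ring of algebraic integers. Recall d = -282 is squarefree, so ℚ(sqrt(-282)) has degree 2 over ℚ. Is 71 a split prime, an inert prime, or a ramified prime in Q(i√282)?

Since -282 ≢ 1 mod 4, the ring of integers is ℤ[√-282] with discriminant 4·(-282) = -1128.
71 ∤ -1128, so 71 is unramified.
Compute (-282/71) via Euler: 2^((71-1)/2) mod 71 = 1, so (-282/71) = 1.
d is a quadratic residue mod p, hence 71 splits in O_K.

split — (71) = 𝔭₁𝔭₂ with 𝔭₁ ≠ 𝔭₂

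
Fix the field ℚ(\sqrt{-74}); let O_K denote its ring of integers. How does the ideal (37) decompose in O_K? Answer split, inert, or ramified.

-74 mod 4 = 2, hence disc K = 4·(-74) = -296 and O_K = ℤ[√-74].
disc(K) = -296 = 37·(-8), so p = 37 is ramified.

37 is ramified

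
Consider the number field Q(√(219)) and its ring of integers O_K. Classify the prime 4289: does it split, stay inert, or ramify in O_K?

4289 remains inert

Since 219 ≢ 1 mod 4, the ring of integers is ℤ[√219] with discriminant 4·219 = 876.
disc(K) = 876 is not divisible by 4289; 4289 is unramified.
(219/4289) = 219^2144 mod 4289 = 4288, giving Legendre symbol -1.
Legendre symbol -1 ⇒ 4289 is inert.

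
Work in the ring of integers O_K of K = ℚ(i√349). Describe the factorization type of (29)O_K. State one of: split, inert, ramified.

split

-349 mod 4 = 3, hence disc K = 4·(-349) = -1396 and O_K = ℤ[√-349].
Since gcd(29, -1396) = 1 the prime 29 does not ramify.
(-349/29) = 28^14 mod 29 = 1, giving Legendre symbol 1.
(-349/29) = 1, so 29 splits.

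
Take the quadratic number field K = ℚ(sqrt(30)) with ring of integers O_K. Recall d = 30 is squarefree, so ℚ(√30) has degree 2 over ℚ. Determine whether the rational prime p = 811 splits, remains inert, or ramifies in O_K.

split

Since 30 ≢ 1 mod 4, the ring of integers is ℤ[√30] with discriminant 4·30 = 120.
disc(K) = 120 is not divisible by 811; 811 is unramified.
Compute (30/811) via Euler: 30^((811-1)/2) mod 811 = 1, so (30/811) = 1.
Legendre symbol 1 ⇒ 811 is split.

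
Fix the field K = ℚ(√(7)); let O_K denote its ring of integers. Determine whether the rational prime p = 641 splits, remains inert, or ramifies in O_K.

p splits

Since 7 ≢ 1 mod 4, the ring of integers is ℤ[√7] with discriminant 4·7 = 28.
641 ∤ 28, so 641 is unramified.
Compute (7/641) via Euler: 7^((641-1)/2) mod 641 = 1, so (7/641) = 1.
(7/641) = 1, so 641 splits.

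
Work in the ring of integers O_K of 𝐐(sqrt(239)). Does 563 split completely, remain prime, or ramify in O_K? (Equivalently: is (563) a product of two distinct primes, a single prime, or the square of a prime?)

d = 239 ≡ 3 (mod 4), so O_K = ℤ[√239] and disc(K) = 4d = 956.
563 ∤ 956, so 563 is unramified.
Legendre symbol by Euler's criterion: (239/563) ≡ 239^281 ≡ 562 (mod 563), i.e. (239/563) = -1.
(239/563) = -1, so 563 is inert.

remains prime (inert)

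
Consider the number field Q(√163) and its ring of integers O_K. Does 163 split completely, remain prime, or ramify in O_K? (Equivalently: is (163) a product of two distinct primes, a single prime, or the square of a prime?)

163 is ramified

Since 163 ≢ 1 mod 4, the ring of integers is ℤ[√163] with discriminant 4·163 = 652.
Ramification test: 163 | 652. The prime 163 ramifies in K.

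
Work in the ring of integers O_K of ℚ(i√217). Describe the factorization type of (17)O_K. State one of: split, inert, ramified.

Since -217 ≢ 1 mod 4, the ring of integers is ℤ[√-217] with discriminant 4·(-217) = -868.
Since gcd(17, -868) = 1 the prime 17 does not ramify.
Euler's criterion: (-217)^8 mod 17 = 1. Thus (-217|17) = 1.
Legendre symbol 1 ⇒ 17 is split.

p splits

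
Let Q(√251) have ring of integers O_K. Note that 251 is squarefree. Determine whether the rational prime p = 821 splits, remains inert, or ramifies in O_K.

Since 251 ≢ 1 mod 4, the ring of integers is ℤ[√251] with discriminant 4·251 = 1004.
821 ∤ 1004, so 821 is unramified.
Legendre symbol by Euler's criterion: (251/821) ≡ 251^410 ≡ 1 (mod 821), i.e. (251/821) = 1.
Legendre symbol 1 ⇒ 821 is split.

splits completely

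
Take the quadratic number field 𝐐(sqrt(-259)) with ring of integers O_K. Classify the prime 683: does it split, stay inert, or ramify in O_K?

683 remains inert

d = -259 ≡ 1 (mod 4), so O_K = ℤ[(1+√-259)/2] and disc(K) = d = -259.
Since gcd(683, -259) = 1 the prime 683 does not ramify.
Legendre symbol by Euler's criterion: (-259/683) ≡ (-259)^341 ≡ 682 (mod 683), i.e. (-259/683) = -1.
(-259/683) = -1, so 683 is inert.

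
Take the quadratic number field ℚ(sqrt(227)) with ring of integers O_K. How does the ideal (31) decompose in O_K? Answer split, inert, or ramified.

p splits

d = 227 ≡ 3 (mod 4), so O_K = ℤ[√227] and disc(K) = 4d = 908.
disc(K) = 908 is not divisible by 31; 31 is unramified.
Legendre symbol by Euler's criterion: (227/31) ≡ 227^15 ≡ 1 (mod 31), i.e. (227/31) = 1.
Legendre symbol 1 ⇒ 31 is split.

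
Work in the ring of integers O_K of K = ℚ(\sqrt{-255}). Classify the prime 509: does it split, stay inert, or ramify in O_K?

remains prime (inert)

Since -255 ≡ 1 mod 4, the ring of integers is ℤ[(1+√-255)/2] with discriminant -255.
Since gcd(509, -255) = 1 the prime 509 does not ramify.
Legendre symbol by Euler's criterion: (-255/509) ≡ (-255)^254 ≡ 508 (mod 509), i.e. (-255/509) = -1.
Legendre symbol -1 ⇒ 509 is inert.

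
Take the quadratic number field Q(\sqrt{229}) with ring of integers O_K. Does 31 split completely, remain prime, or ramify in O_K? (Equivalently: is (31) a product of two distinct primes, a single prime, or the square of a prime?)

inert — (31) stays prime in O_K

d = 229 ≡ 1 (mod 4), so O_K = ℤ[(1+√229)/2] and disc(K) = d = 229.
31 ∤ 229, so 31 is unramified.
Compute (229/31) via Euler: 12^((31-1)/2) mod 31 = 30, so (229/31) = -1.
Legendre symbol -1 ⇒ 31 is inert.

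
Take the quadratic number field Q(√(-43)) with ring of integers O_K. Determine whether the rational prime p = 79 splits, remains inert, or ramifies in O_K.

Since -43 ≡ 1 mod 4, the ring of integers is ℤ[(1+√-43)/2] with discriminant -43.
79 ∤ -43, so 79 is unramified.
Legendre symbol by Euler's criterion: (-43/79) ≡ (-43)^39 ≡ 1 (mod 79), i.e. (-43/79) = 1.
(-43/79) = 1, so 79 splits.

split — (79) = 𝔭₁𝔭₂ with 𝔭₁ ≠ 𝔭₂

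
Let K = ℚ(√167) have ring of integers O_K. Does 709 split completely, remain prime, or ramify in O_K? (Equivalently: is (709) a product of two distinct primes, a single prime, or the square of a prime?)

d = 167 ≡ 3 (mod 4), so O_K = ℤ[√167] and disc(K) = 4d = 668.
709 ∤ 668, so 709 is unramified.
(167/709) = 167^354 mod 709 = 708, giving Legendre symbol -1.
d is a non-residue mod p, hence 709 remains inert in O_K.

remains prime (inert)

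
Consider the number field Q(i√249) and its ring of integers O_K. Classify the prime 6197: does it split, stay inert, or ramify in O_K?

Since -249 ≢ 1 mod 4, the ring of integers is ℤ[√-249] with discriminant 4·(-249) = -996.
disc(K) = -996 is not divisible by 6197; 6197 is unramified.
(-249/6197) = 5948^3098 mod 6197 = 1, giving Legendre symbol 1.
d is a quadratic residue mod p, hence 6197 splits in O_K.

split — (6197) = 𝔭₁𝔭₂ with 𝔭₁ ≠ 𝔭₂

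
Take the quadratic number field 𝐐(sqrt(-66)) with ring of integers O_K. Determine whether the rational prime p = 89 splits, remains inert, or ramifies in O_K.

d = -66 ≡ 2 (mod 4), so O_K = ℤ[√-66] and disc(K) = 4d = -264.
disc(K) = -264 is not divisible by 89; 89 is unramified.
Euler's criterion: (-66)^44 mod 89 = 88. Thus (-66|89) = -1.
Legendre symbol -1 ⇒ 89 is inert.

p is inert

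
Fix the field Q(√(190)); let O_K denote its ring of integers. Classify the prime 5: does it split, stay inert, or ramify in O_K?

p ramifies

d = 190 ≡ 2 (mod 4), so O_K = ℤ[√190] and disc(K) = 4d = 760.
5 divides disc(K) = 760, so 5 ramifies.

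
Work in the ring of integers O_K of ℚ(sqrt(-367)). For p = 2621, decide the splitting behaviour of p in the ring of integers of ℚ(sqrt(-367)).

split — (2621) = 𝔭₁𝔭₂ with 𝔭₁ ≠ 𝔭₂

-367 mod 4 = 1, hence disc K = -367 and O_K = ℤ[(1+√-367)/2].
disc(K) = -367 is not divisible by 2621; 2621 is unramified.
Compute (-367/2621) via Euler: 2254^((2621-1)/2) mod 2621 = 1, so (-367/2621) = 1.
(-367/2621) = 1, so 2621 splits.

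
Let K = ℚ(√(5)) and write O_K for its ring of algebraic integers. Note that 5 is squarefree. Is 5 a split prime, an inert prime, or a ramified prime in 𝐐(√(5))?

p ramifies

Since 5 ≡ 1 mod 4, the ring of integers is ℤ[(1+√5)/2] with discriminant 5.
Ramification test: 5 | 5. The prime 5 ramifies in K.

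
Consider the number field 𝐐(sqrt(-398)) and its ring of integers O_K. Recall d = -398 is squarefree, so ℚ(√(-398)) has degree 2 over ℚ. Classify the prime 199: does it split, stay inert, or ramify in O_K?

ramified

d = -398 ≡ 2 (mod 4), so O_K = ℤ[√-398] and disc(K) = 4d = -1592.
Ramification test: 199 | -1592. The prime 199 ramifies in K.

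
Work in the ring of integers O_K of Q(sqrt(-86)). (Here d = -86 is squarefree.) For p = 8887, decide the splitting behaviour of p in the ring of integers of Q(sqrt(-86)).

inert — (8887) stays prime in O_K

-86 mod 4 = 2, hence disc K = 4·(-86) = -344 and O_K = ℤ[√-86].
disc(K) = -344 is not divisible by 8887; 8887 is unramified.
(-86/8887) = 8801^4443 mod 8887 = 8886, giving Legendre symbol -1.
d is a non-residue mod p, hence 8887 remains inert in O_K.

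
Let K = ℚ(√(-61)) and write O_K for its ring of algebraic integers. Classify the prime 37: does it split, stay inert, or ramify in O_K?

d = -61 ≡ 3 (mod 4), so O_K = ℤ[√-61] and disc(K) = 4d = -244.
disc(K) = -244 is not divisible by 37; 37 is unramified.
Legendre symbol by Euler's criterion: (-61/37) ≡ (-61)^18 ≡ 36 (mod 37), i.e. (-61/37) = -1.
d is a non-residue mod p, hence 37 remains inert in O_K.

inert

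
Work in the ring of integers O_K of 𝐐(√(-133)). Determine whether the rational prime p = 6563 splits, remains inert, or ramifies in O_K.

d = -133 ≡ 3 (mod 4), so O_K = ℤ[√-133] and disc(K) = 4d = -532.
6563 ∤ -532, so 6563 is unramified.
(-133/6563) = 6430^3281 mod 6563 = 1, giving Legendre symbol 1.
(-133/6563) = 1, so 6563 splits.

split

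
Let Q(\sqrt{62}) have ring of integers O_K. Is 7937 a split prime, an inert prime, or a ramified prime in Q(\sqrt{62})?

Since 62 ≢ 1 mod 4, the ring of integers is ℤ[√62] with discriminant 4·62 = 248.
7937 ∤ 248, so 7937 is unramified.
Euler's criterion: 62^3968 mod 7937 = 1. Thus (62|7937) = 1.
Legendre symbol 1 ⇒ 7937 is split.

p splits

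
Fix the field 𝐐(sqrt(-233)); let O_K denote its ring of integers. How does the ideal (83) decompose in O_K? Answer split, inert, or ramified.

83 splits in O_K

-233 mod 4 = 3, hence disc K = 4·(-233) = -932 and O_K = ℤ[√-233].
Since gcd(83, -932) = 1 the prime 83 does not ramify.
(-233/83) = 16^41 mod 83 = 1, giving Legendre symbol 1.
d is a quadratic residue mod p, hence 83 splits in O_K.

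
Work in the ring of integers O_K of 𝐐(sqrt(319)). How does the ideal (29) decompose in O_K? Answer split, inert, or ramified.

319 mod 4 = 3, hence disc K = 4·319 = 1276 and O_K = ℤ[√319].
Ramification test: 29 | 1276. The prime 29 ramifies in K.

29 is ramified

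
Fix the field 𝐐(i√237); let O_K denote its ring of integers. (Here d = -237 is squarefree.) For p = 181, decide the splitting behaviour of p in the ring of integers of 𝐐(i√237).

d = -237 ≡ 3 (mod 4), so O_K = ℤ[√-237] and disc(K) = 4d = -948.
Since gcd(181, -948) = 1 the prime 181 does not ramify.
Euler's criterion: (-237)^90 mod 181 = 1. Thus (-237|181) = 1.
Legendre symbol 1 ⇒ 181 is split.

split — (181) = 𝔭₁𝔭₂ with 𝔭₁ ≠ 𝔭₂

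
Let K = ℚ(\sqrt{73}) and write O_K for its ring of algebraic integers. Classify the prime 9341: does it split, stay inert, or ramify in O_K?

p splits

73 mod 4 = 1, hence disc K = 73 and O_K = ℤ[(1+√73)/2].
9341 ∤ 73, so 9341 is unramified.
Compute (73/9341) via Euler: 73^((9341-1)/2) mod 9341 = 1, so (73/9341) = 1.
(73/9341) = 1, so 9341 splits.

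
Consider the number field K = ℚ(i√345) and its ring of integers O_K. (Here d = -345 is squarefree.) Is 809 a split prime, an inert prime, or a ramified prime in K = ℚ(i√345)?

-345 mod 4 = 3, hence disc K = 4·(-345) = -1380 and O_K = ℤ[√-345].
809 ∤ -1380, so 809 is unramified.
Compute (-345/809) via Euler: 464^((809-1)/2) mod 809 = 808, so (-345/809) = -1.
Legendre symbol -1 ⇒ 809 is inert.

remains prime (inert)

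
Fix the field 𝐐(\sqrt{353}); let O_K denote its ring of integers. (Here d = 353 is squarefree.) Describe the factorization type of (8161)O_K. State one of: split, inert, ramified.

splits completely

Since 353 ≡ 1 mod 4, the ring of integers is ℤ[(1+√353)/2] with discriminant 353.
8161 ∤ 353, so 8161 is unramified.
Euler's criterion: 353^4080 mod 8161 = 1. Thus (353|8161) = 1.
Legendre symbol 1 ⇒ 8161 is split.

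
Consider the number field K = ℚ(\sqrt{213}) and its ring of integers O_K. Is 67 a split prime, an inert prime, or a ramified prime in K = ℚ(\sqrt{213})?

d = 213 ≡ 1 (mod 4), so O_K = ℤ[(1+√213)/2] and disc(K) = d = 213.
Since gcd(67, 213) = 1 the prime 67 does not ramify.
Compute (213/67) via Euler: 12^((67-1)/2) mod 67 = 66, so (213/67) = -1.
(213/67) = -1, so 67 is inert.

p is inert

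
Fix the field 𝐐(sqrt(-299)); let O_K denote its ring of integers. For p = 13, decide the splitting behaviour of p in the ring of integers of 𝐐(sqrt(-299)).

Since -299 ≡ 1 mod 4, the ring of integers is ℤ[(1+√-299)/2] with discriminant -299.
Ramification test: 13 | -299. The prime 13 ramifies in K.

ramified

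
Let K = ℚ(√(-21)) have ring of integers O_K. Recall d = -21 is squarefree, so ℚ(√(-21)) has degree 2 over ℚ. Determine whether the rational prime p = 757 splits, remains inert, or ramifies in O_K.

d = -21 ≡ 3 (mod 4), so O_K = ℤ[√-21] and disc(K) = 4d = -84.
Since gcd(757, -84) = 1 the prime 757 does not ramify.
Euler's criterion: (-21)^378 mod 757 = 1. Thus (-21|757) = 1.
d is a quadratic residue mod p, hence 757 splits in O_K.

p splits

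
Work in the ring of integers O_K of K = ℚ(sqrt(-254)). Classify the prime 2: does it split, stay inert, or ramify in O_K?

d = -254 ≡ 2 (mod 4), so O_K = ℤ[√-254] and disc(K) = 4d = -1016.
2 divides disc(K) = -1016, so 2 ramifies.

ramified — (2) = 𝔭²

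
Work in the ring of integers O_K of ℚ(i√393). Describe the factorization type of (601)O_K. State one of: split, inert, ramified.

splits completely

-393 mod 4 = 3, hence disc K = 4·(-393) = -1572 and O_K = ℤ[√-393].
Since gcd(601, -1572) = 1 the prime 601 does not ramify.
(-393/601) = 208^300 mod 601 = 1, giving Legendre symbol 1.
Legendre symbol 1 ⇒ 601 is split.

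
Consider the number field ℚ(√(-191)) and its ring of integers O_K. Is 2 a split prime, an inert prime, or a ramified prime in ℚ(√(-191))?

-191 mod 4 = 1, hence disc K = -191 and O_K = ℤ[(1+√-191)/2].
Since gcd(2, -191) = 1 the prime 2 does not ramify.
Checking d mod 8: -191 ≡ 1. Hence 2 is split in O_K.

split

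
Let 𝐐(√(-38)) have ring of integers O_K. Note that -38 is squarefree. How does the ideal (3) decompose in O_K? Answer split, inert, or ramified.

splits completely

d = -38 ≡ 2 (mod 4), so O_K = ℤ[√-38] and disc(K) = 4d = -152.
Since gcd(3, -152) = 1 the prime 3 does not ramify.
Compute (-38/3) via Euler: 1^((3-1)/2) mod 3 = 1, so (-38/3) = 1.
d is a quadratic residue mod p, hence 3 splits in O_K.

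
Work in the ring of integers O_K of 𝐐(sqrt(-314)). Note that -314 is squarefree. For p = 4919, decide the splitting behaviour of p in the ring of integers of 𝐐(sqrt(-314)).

Since -314 ≢ 1 mod 4, the ring of integers is ℤ[√-314] with discriminant 4·(-314) = -1256.
4919 ∤ -1256, so 4919 is unramified.
Euler's criterion: (-314)^2459 mod 4919 = 4918. Thus (-314|4919) = -1.
Legendre symbol -1 ⇒ 4919 is inert.

inert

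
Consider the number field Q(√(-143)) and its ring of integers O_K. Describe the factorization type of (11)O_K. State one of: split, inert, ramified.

ramified

Since -143 ≡ 1 mod 4, the ring of integers is ℤ[(1+√-143)/2] with discriminant -143.
disc(K) = -143 = 11·(-13), so p = 11 is ramified.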